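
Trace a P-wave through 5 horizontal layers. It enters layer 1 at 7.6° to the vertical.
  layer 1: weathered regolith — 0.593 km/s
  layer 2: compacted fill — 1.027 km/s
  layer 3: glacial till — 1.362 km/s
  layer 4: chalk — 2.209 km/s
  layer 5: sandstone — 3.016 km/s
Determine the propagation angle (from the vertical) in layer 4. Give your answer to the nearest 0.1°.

Ray parameter p = sin 7.6° / 0.593 = 2.2303e-01 s/km.
sin θ_4 = p·V_4 = 2.2303e-01 × 2.209 = 0.4927.
θ_4 = 29.52° from the vertical.

29.5°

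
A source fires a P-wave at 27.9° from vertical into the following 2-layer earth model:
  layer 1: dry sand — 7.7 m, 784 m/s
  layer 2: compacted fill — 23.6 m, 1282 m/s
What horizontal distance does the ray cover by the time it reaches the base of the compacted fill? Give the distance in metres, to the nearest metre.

32 m

Apply Snell's law at each interface; in layer i the horizontal offset is hᵢ·tan θᵢ.
Layer 1: θ = 27.90°; offset = 7.7·tan 27.90° = 4.077 m.
Layer 2: sin θ = 1282·sin 27.9°/784 = 0.7652, θ = 49.92°; offset = 23.6·tan 49.92° = 28.047 m.
Σ offsets = 32.124 m.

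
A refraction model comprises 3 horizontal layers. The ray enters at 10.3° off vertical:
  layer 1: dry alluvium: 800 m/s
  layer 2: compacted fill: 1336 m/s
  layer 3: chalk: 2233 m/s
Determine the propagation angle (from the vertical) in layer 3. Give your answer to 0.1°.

Ray parameter p = sin 10.3° / 800 = 2.2350e-04 s/m.
sin θ_3 = p·V_3 = 2.2350e-04 × 2233 = 0.4991.
θ_3 = 29.94° from the vertical.

29.9°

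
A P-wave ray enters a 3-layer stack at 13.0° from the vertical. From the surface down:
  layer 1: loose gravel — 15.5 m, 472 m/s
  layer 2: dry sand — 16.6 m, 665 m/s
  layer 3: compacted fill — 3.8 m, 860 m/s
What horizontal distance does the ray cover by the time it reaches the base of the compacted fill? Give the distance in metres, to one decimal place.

p = sin θ₁/V₁ = sin 13.0°/472 = 4.7659e-04 s/m is conserved through the stack.
Layer 1: θ = 13.00°; offset = 15.5·tan 13.00° = 3.578 m.
Layer 2: sin θ = p·665 = 0.3169 → θ = 18.48°; offset = 16.6·tan 18.48° = 5.547 m.
Layer 3: sin θ = p·860 = 0.4099 → θ = 24.20°; offset = 3.8·tan 24.20° = 1.708 m.
Σ offsets = 10.833 m.

10.8 m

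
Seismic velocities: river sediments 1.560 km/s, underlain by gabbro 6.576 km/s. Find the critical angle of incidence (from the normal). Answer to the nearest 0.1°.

Critical incidence: sin θ_c = V₁/V₂ = 1.560/6.576 = 0.2372.
θ_c = arcsin 0.2372 = 13.72°.

13.7°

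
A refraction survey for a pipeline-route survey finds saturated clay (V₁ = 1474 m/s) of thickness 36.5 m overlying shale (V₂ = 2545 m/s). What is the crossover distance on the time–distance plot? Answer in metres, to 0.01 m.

x_cross = 2h·√((V₂+V₁)/(V₂−V₁)).
(V₂+V₁)/(V₂−V₁) = (2545+1474)/(2545−1474) = 3.7526; √ = 1.9372.
x_cross = 2·36.5·1.9372 = 141.41 m.

141.41 m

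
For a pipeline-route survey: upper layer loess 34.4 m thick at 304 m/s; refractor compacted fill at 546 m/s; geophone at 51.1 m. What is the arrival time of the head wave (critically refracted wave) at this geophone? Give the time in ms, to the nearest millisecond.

t = x/V₂ + 2h·√(V₂²−V₁²)/(V₁V₂).
√(V₂²−V₁²) = √(546²−304²) = 453.5 m/s; delay term = 2·34.4·453.5/(304·546) = 0.18799 s.
t = 51.1/546 + 0.18799 = 0.28158 s.

282 ms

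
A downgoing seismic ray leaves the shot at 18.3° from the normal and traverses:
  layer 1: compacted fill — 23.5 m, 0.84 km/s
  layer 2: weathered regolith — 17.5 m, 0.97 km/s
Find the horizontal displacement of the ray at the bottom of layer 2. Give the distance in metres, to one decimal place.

14.6 m

Apply Snell's law at each interface; in layer i the horizontal offset is hᵢ·tan θᵢ.
Layer 1: θ = 18.30°; offset = 23.5·tan 18.30° = 7.772 m.
Layer 2: sin θ = 0.97·sin 18.3°/0.84 = 0.3626, θ = 21.26°; offset = 17.5·tan 21.26° = 6.809 m.
Σ offsets = 14.580 m.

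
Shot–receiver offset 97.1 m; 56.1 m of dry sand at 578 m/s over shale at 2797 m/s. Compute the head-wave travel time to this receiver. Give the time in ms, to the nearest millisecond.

t = x/V₂ + 2h·√(V₂²−V₁²)/(V₁V₂).
√(V₂²−V₁²) = √(2797²−578²) = 2736.6 m/s; delay term = 2·56.1·2736.6/(578·2797) = 0.18993 s.
t = 97.1/2797 + 0.18993 = 0.22464 s.

225 ms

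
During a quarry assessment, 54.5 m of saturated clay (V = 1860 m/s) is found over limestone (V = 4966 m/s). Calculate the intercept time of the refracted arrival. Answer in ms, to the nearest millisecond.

θ_c = arcsin(V₁/V₂) = arcsin(1860/4966) = 22.00°; cos θ_c = 0.9272.
tᵢ = 2h·cos θ_c / V₁ = 2·54.5·0.9272 / 1860 = 0.05434 s.

54 ms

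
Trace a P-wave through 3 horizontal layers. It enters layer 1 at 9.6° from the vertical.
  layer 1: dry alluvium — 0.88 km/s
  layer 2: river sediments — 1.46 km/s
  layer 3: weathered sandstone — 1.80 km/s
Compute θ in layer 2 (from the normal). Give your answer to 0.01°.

Snell's law across each interface conserves sin θ / V, so sin θ_2 = V_2·sin θ₁/V₁.
sin θ_2 = 1.46 × sin 9.6° / 0.88 = 0.2767.
θ_2 = arcsin 0.2767 = 16.06°.

16.06°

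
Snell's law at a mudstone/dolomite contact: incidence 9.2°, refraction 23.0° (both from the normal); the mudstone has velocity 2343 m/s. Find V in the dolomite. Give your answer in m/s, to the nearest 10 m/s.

5730 m/s

sin 9.2° = 0.1599; sin 23.0° = 0.3907.
V₂ = V₁·(sin θ₂/sin θ₁) = 2343·(0.3907/0.1599) = 5726.02 m/s.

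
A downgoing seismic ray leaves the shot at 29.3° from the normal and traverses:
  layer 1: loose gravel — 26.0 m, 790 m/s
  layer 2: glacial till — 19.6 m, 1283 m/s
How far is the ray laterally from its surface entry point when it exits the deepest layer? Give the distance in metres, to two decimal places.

Ray parameter p = sin 29.3° / 790 m/s = 6.1947e-04 s/m.
Layer 1: θ = 29.30°; offset = 26.0·tan 29.30° = 14.5905 m.
Layer 2: sin θ = p·1283 = 0.7948 → θ = 52.63°; offset = 19.6·tan 52.63° = 25.6679 m.
Σ offsets = 40.2584 m.

40.26 m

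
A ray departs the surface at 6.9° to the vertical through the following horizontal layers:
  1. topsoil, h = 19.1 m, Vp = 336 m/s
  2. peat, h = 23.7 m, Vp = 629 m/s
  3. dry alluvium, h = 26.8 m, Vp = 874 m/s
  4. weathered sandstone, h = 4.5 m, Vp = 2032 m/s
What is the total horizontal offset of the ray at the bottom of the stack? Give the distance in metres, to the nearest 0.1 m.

21.4 m

Ray parameter p = sin 6.9° / 336 m/s = 3.5755e-04 s/m.
Layer 1: θ = 6.90°; offset = 19.1·tan 6.90° = 2.311 m.
Layer 2: sin θ = p·629 = 0.2249 → θ = 13.00°; offset = 23.7·tan 13.00° = 5.470 m.
Layer 3: sin θ = p·874 = 0.3125 → θ = 18.21°; offset = 26.8·tan 18.21° = 8.817 m.
Layer 4: sin θ = p·2032 = 0.7265 → θ = 46.60°; offset = 4.5·tan 46.60° = 4.758 m.
Σ offsets = 21.356 m.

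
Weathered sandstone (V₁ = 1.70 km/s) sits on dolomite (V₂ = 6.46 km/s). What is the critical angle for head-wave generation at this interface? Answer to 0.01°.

15.26°

Critical incidence: sin θ_c = V₁/V₂ = 1.70/6.46 = 0.2632.
θ_c = arcsin 0.2632 = 15.26°.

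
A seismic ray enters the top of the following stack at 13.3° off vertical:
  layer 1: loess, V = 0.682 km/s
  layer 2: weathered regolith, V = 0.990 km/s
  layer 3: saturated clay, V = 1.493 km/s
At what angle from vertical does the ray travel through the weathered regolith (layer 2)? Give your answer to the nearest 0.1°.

19.5°

Ray parameter p = sin 13.3° / 0.682 = 3.3732e-01 s/km.
sin θ_2 = p·V_2 = 3.3732e-01 × 0.990 = 0.3339.
θ_2 = 19.51° from the vertical.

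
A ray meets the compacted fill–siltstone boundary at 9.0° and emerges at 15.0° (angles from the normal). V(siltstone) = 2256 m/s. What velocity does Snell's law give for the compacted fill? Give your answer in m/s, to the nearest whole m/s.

sin 9.0° = 0.1564; sin 15.0° = 0.2588.
V₁ = V₂·(sin θ₁/sin θ₂) = 2256·(0.1564/0.2588) = 1363.56 m/s.

1364 m/s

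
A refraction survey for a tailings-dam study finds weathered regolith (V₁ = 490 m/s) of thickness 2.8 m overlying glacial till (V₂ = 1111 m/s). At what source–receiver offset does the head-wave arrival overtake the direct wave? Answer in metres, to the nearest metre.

9 m

x_cross = 2h·√((V₂+V₁)/(V₂−V₁)).
(V₂+V₁)/(V₂−V₁) = (1111+490)/(1111−490) = 2.5781; √ = 1.6056.
x_cross = 2·2.8·1.6056 = 8.99 m.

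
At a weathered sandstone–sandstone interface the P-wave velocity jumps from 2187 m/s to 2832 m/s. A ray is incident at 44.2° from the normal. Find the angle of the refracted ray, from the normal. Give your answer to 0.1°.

64.5°

sin θ₁/V₁ = sin θ₂/V₂ ⇒ sin θ₂ = 2832·sin 44.2°/2187 = 2832·0.6972/2187 = 0.9028.
θ₂ = arcsin 0.9028 = 64.53° from the normal.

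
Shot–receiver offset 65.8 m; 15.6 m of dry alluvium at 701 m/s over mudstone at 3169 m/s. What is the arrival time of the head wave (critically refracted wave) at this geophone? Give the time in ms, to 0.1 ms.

θ_c = arcsin(V₁/V₂) = arcsin(701/3169) = 12.78°, cos θ_c = 0.9752.
Intercept time tᵢ = 2h cos θ_c / V₁ = 2·15.6·0.9752/701 = 0.04341 s.
t = x/V₂ + tᵢ = 65.8/3169 + 0.04341 = 0.06417 s.

64.2 ms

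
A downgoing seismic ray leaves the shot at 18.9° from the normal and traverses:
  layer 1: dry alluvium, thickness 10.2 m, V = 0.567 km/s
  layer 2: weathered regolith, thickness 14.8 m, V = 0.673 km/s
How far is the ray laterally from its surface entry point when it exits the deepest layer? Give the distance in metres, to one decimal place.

9.7 m

Apply Snell's law at each interface; in layer i the horizontal offset is hᵢ·tan θᵢ.
Layer 1: θ = 18.90°; offset = 10.2·tan 18.90° = 3.492 m.
Layer 2: sin θ = 0.673·sin 18.9°/0.567 = 0.3845, θ = 22.61°; offset = 14.8·tan 22.61° = 6.164 m.
Total horizontal offset = 9.656 m.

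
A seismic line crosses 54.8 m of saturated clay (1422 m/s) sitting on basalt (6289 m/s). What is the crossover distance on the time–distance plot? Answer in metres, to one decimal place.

138.0 m

θ_c = arcsin(1422/6289) = 13.07°, so cos θ_c = 0.9741 and tᵢ = 2h cos θ_c/V₁ = 0.0751 s.
At crossover x/V₁ = x/V₂ + tᵢ ⇒ x = tᵢ/(1/V₁ − 1/V₂) = 0.07508/(7.0323e-04 − 1.5901e-04) = 137.95 m.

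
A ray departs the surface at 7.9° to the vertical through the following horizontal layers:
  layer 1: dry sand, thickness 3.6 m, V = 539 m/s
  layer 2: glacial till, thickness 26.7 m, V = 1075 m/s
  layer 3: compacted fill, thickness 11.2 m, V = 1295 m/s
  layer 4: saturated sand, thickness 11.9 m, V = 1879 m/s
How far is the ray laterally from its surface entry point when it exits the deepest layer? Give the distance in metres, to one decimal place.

18.5 m

Ray parameter p = sin 7.9° / 539 m/s = 2.5500e-04 s/m.
Layer 1: θ = 7.90°; offset = 3.6·tan 7.90° = 0.500 m.
Layer 2: sin θ = p·1075 = 0.2741 → θ = 15.91°; offset = 26.7·tan 15.91° = 7.611 m.
Layer 3: sin θ = p·1295 = 0.3302 → θ = 19.28°; offset = 11.2·tan 19.28° = 3.918 m.
Layer 4: sin θ = p·1879 = 0.4791 → θ = 28.63°; offset = 11.9·tan 28.63° = 6.496 m.
Σ offsets = 18.525 m.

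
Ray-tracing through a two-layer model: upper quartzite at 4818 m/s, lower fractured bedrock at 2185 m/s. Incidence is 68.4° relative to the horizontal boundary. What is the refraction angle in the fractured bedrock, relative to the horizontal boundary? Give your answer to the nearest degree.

Convert to the normal: θ₁ = 90° − 68.4° = 21.6°.
Snell's law: sin θ₂ = (V₂/V₁)·sin θ₁ = (2185/4818)·sin 21.6° = 0.1669.
θ₂ = arcsin 0.1669 = 9.61° from the normal.
From the interface: 90° − 9.61° = 80.39°.

80°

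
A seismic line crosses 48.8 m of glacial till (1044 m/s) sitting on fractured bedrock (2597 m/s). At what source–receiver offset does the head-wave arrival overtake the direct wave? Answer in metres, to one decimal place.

149.4 m

x_cross = 2h·√((V₂+V₁)/(V₂−V₁)).
(V₂+V₁)/(V₂−V₁) = (2597+1044)/(2597−1044) = 2.3445; √ = 1.5312.
x_cross = 2·48.8·1.5312 = 149.44 m.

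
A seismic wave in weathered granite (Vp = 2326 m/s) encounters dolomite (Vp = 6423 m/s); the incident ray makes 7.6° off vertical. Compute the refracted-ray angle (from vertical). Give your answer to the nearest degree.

sin θ₁/V₁ = sin θ₂/V₂ ⇒ sin θ₂ = 6423·sin 7.6°/2326 = 6423·0.1323/2326 = 0.3652.
θ₂ = sin⁻¹(0.3652) = 21.42° (from vertical).

21°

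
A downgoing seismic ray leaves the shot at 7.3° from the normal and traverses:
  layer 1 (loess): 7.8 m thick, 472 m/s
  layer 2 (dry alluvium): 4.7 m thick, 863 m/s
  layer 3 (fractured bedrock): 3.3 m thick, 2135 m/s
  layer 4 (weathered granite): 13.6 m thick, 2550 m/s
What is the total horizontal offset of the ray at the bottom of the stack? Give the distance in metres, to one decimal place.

17.3 m

Apply Snell's law at each interface; in layer i the horizontal offset is hᵢ·tan θᵢ.
Layer 1: θ = 7.30°; offset = 7.8·tan 7.30° = 0.999 m.
Layer 2: sin θ = 863·sin 7.3°/472 = 0.2323, θ = 13.43°; offset = 4.7·tan 13.43° = 1.123 m.
Layer 3: sin θ = 2135·sin 7.3°/472 = 0.5748, θ = 35.08°; offset = 3.3·tan 35.08° = 2.318 m.
Layer 4: sin θ = 2550·sin 7.3°/472 = 0.6865, θ = 43.35°; offset = 13.6·tan 43.35° = 12.839 m.
Total horizontal offset = 17.279 m.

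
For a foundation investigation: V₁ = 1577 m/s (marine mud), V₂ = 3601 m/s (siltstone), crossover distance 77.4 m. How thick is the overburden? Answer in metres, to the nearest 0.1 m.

24.2 m

x_cross = 2h·√((V₂+V₁)/(V₂−V₁)) → h = x_cross / (2·√((V₂+V₁)/(V₂−V₁))).
√((V₂+V₁)/(V₂−V₁)) = √((3601+1577)/(3601−1577)) = 1.5995.
h = 77.4 / (2·1.5995) = 24.20 m.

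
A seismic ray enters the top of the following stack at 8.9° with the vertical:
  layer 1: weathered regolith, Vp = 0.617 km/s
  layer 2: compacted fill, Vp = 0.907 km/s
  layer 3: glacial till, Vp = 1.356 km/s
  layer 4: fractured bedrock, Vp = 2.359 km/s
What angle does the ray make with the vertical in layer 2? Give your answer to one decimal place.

Snell's law across each interface conserves sin θ / V, so sin θ_2 = V_2·sin θ₁/V₁.
sin θ_2 = 0.907 × sin 8.9° / 0.617 = 0.2274.
θ_2 = arcsin 0.2274 = 13.15°.

13.1°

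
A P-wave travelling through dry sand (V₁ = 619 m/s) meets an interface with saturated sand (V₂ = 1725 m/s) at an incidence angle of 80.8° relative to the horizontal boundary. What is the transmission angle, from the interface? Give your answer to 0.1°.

Convert to the normal: θ₁ = 90° − 80.8° = 9.2°.
Snell's law: sin θ₂ = (V₂/V₁)·sin θ₁ = (1725/619)·sin 9.2° = 0.4455.
θ₂ = arcsin 0.4455 = 26.46° from the normal.
From the interface: 90° − 26.46° = 63.54°.

63.5°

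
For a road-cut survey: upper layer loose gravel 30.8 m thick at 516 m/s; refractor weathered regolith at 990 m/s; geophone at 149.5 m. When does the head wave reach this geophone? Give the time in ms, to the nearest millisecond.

t = x/V₂ + 2h·√(V₂²−V₁²)/(V₁V₂).
√(V₂²−V₁²) = √(990²−516²) = 844.9 m/s; delay term = 2·30.8·844.9/(516·990) = 0.10188 s.
t = 149.5/990 + 0.10188 = 0.25289 s.

253 ms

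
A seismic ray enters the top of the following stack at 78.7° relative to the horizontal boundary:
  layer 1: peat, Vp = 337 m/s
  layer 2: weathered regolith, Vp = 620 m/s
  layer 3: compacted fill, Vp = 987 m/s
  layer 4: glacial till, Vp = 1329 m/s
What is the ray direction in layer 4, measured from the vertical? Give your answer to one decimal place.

From the normal: θ₁ = 90° − 78.7° = 11.3°.
Snell's law across each interface conserves sin θ / V, so sin θ_4 = V_4·sin θ₁/V₁.
sin θ_4 = 1329 × sin 11.3° / 337 = 0.7727.
θ_4 = 50.60° from the vertical.

50.6°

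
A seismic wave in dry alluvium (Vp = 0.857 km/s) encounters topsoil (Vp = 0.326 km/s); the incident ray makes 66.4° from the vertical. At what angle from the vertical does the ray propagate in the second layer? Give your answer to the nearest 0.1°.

20.4°

Snell's law: sin θ₂ = (V₂/V₁)·sin θ₁ = (0.326/0.857)·sin 66.4° = 0.3486.
θ₂ = sin⁻¹(0.3486) = 20.40° (from vertical).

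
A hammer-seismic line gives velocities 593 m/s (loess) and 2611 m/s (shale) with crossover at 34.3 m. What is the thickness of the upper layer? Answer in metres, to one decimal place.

x_cross = 2h·√((V₂+V₁)/(V₂−V₁)) → h = x_cross / (2·√((V₂+V₁)/(V₂−V₁))).
√((V₂+V₁)/(V₂−V₁)) = √((2611+593)/(2611−593)) = 1.2600.
h = 34.3 / (2·1.2600) = 13.61 m.

13.6 m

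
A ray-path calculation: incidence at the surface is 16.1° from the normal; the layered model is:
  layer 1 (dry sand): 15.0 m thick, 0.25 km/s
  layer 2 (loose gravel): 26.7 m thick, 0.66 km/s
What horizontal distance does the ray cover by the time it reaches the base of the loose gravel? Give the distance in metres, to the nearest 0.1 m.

p = sin θ₁/V₁ = sin 16.1°/0.25 = 1.1093e+00 s/km is conserved through the stack.
Layer 1: θ = 16.10°; offset = 15.0·tan 16.10° = 4.330 m.
Layer 2: sin θ = p·0.66 = 0.7321 → θ = 47.06°; offset = 26.7·tan 47.06° = 28.696 m.
Summing the layer offsets gives 33.026 m.

33.0 m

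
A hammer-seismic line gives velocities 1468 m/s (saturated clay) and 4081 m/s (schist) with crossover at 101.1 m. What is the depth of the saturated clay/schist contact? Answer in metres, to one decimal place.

34.7 m

h = (x_cross/2)·√((V₂−V₁)/(V₂+V₁)).
(V₂−V₁)/(V₂+V₁) = (4081−1468)/(4081+1468) = 0.4709; √ = 0.6862.
h = (101.1/2)·0.6862 = 34.69 m.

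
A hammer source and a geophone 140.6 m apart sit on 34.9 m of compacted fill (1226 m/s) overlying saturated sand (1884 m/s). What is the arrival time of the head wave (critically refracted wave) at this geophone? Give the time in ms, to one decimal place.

t = x/V₂ + 2h·√(V₂²−V₁²)/(V₁V₂).
√(V₂²−V₁²) = √(1884²−1226²) = 1430.5 m/s; delay term = 2·34.9·1430.5/(1226·1884) = 0.04323 s.
t = 140.6/1884 + 0.04323 = 0.11786 s.

117.9 ms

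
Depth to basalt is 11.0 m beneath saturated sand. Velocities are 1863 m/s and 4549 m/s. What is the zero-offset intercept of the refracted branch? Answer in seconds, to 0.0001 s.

θ_c = arcsin(V₁/V₂) = arcsin(1863/4549) = 24.18°; cos θ_c = 0.9123.
tᵢ = 2h·cos θ_c / V₁ = 2·11.0·0.9123 / 1863 = 0.01077 s.

0.0108 s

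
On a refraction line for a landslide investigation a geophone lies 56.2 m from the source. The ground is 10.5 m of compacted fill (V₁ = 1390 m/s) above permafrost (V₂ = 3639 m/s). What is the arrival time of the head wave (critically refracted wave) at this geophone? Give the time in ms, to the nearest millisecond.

t = x/V₂ + 2h·√(V₂²−V₁²)/(V₁V₂).
√(V₂²−V₁²) = √(3639²−1390²) = 3363.1 m/s; delay term = 2·10.5·3363.1/(1390·3639) = 0.01396 s.
t = 56.2/3639 + 0.01396 = 0.02941 s.

29 ms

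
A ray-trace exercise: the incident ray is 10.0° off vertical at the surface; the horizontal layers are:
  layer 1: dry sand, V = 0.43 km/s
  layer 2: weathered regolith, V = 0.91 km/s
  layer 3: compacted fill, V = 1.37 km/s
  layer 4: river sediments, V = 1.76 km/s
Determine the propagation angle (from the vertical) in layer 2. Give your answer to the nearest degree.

Ray parameter p = sin 10.0° / 0.43 = 4.0383e-01 s/km.
sin θ_2 = p·V_2 = 4.0383e-01 × 0.91 = 0.3675.
θ_2 = 21.56° from the vertical.

22°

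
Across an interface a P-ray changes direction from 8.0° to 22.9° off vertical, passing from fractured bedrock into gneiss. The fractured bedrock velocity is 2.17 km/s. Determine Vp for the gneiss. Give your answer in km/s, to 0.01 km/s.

6.07 km/s

Snell's law: sin 8.0°/V₁ = sin 22.9°/V₂.
V₂ = V₁·sin 22.9°/sin 8.0° = 2.17 × 2.7960 = 6.07 km/s.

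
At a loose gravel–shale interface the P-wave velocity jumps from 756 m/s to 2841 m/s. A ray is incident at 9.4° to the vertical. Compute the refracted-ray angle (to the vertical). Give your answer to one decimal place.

37.9°

sin θ₁/V₁ = sin θ₂/V₂ ⇒ sin θ₂ = 2841·sin 9.4°/756 = 2841·0.1633/756 = 0.6138.
θ₂ = sin⁻¹(0.6138) = 37.86° (from vertical).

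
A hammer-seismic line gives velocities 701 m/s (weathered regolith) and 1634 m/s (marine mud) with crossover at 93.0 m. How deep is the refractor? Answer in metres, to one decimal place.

x_cross = 2h·√((V₂+V₁)/(V₂−V₁)) → h = x_cross / (2·√((V₂+V₁)/(V₂−V₁))).
√((V₂+V₁)/(V₂−V₁)) = √((1634+701)/(1634−701)) = 1.5820.
h = 93.0 / (2·1.5820) = 29.39 m.

29.4 m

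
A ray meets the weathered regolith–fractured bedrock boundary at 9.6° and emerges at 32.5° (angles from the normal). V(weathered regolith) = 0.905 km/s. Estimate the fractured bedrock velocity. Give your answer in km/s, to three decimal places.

Snell's law: sin 9.6°/V₁ = sin 32.5°/V₂.
V₂ = V₁·sin 32.5°/sin 9.6° = 0.905 × 3.2218 = 2.916 km/s.

2.916 km/s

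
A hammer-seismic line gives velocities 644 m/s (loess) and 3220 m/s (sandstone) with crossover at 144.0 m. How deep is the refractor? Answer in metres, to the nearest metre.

59 m

x_cross = 2h·√((V₂+V₁)/(V₂−V₁)) → h = x_cross / (2·√((V₂+V₁)/(V₂−V₁))).
√((V₂+V₁)/(V₂−V₁)) = √((3220+644)/(3220−644)) = 1.2247.
h = 144.0 / (2·1.2247) = 58.79 m.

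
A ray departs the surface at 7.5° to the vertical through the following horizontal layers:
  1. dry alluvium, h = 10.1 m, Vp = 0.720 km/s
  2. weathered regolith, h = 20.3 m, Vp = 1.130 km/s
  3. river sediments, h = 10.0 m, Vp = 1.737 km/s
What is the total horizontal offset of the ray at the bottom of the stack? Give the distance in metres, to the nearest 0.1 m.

8.9 m

Ray parameter p = sin 7.5° / 0.720 km/s = 1.8129e-01 s/km.
Layer 1: θ = 7.50°; offset = 10.1·tan 7.50° = 1.330 m.
Layer 2: sin θ = p·1.130 = 0.2049 → θ = 11.82°; offset = 20.3·tan 11.82° = 4.249 m.
Layer 3: sin θ = p·1.737 = 0.3149 → θ = 18.35°; offset = 10.0·tan 18.35° = 3.318 m.
Σ offsets = 8.896 m.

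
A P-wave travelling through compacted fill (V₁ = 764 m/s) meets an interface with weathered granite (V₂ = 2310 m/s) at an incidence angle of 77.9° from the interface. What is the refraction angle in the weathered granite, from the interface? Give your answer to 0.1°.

50.7°

Convert to the normal: θ₁ = 90° − 77.9° = 12.1°.
sin θ₁/V₁ = sin θ₂/V₂ ⇒ sin θ₂ = 2310·sin 12.1°/764 = 2310·0.2096/764 = 0.6338.
θ₂ = arcsin 0.6338 = 39.33° from the normal.
From the interface: 90° − 39.33° = 50.67°.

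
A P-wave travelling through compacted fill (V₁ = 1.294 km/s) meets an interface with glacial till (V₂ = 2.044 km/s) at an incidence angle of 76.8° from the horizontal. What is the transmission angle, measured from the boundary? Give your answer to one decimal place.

68.9°

Angle from the normal: 90° − 76.8° = 13.2°.
Snell's law: sin θ₂ = (V₂/V₁)·sin θ₁ = (2.044/1.294)·sin 13.2° = 0.3607.
θ₂ = sin⁻¹(0.3607) = 21.14° (from vertical).
From the interface: 90° − 21.14° = 68.86°.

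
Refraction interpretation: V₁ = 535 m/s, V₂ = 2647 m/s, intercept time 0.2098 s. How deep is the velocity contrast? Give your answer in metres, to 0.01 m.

57.30 m

θ_c = arcsin(535/2647) = 11.66°; cos θ_c = 0.9794.
tᵢ = 2h cos θ_c/V₁ ⇒ h = tᵢ·V₁/(2 cos θ_c) = 0.2098·535/(2·0.9794) = 57.30 m.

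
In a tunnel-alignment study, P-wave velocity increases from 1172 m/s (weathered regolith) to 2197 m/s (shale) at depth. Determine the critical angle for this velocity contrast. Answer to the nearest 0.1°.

At critical incidence the refracted ray runs along the interface (θ₂ = 90°), so sin θ_c = V₁/V₂.
θ_c = arcsin(1172/2197) = arcsin 0.5335 = 32.24°.

32.2°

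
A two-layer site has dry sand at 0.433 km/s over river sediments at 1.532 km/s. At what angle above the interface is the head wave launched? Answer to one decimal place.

At critical incidence the refracted ray runs along the interface (θ₂ = 90°), so sin θ_c = V₁/V₂.
θ_c = arcsin(0.433/1.532) = arcsin 0.2826 = 16.42°.
Measured from the interface: 90° − 16.42° = 73.58°.

73.6°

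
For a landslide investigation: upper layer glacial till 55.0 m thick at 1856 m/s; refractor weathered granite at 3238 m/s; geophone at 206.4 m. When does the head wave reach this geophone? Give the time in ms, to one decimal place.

t = x/V₂ + 2h·√(V₂²−V₁²)/(V₁V₂).
√(V₂²−V₁²) = √(3238²−1856²) = 2653.3 m/s; delay term = 2·55.0·2653.3/(1856·3238) = 0.04856 s.
t = 206.4/3238 + 0.04856 = 0.11231 s.

112.3 ms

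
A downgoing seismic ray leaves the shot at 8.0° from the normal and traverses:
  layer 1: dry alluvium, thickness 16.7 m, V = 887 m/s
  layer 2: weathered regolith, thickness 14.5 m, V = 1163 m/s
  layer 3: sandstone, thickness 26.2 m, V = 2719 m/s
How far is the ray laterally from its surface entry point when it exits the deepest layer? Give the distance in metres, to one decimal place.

17.4 m

Apply Snell's law at each interface; in layer i the horizontal offset is hᵢ·tan θᵢ.
Layer 1: θ = 8.00°; offset = 16.7·tan 8.00° = 2.347 m.
Layer 2: sin θ = 1163·sin 8.0°/887 = 0.1825, θ = 10.51°; offset = 14.5·tan 10.51° = 2.691 m.
Layer 3: sin θ = 2719·sin 8.0°/887 = 0.4266, θ = 25.25°; offset = 26.2·tan 25.25° = 12.359 m.
Total horizontal offset = 17.397 m.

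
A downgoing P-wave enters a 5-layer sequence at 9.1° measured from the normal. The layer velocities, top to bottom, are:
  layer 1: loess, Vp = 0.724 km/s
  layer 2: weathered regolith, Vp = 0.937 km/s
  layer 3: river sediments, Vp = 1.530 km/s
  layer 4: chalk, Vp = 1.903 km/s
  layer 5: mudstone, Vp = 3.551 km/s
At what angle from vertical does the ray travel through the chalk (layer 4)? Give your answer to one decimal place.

24.6°

Ray parameter p = sin 9.1° / 0.724 = 2.1845e-01 s/km.
sin θ_4 = p·V_4 = 2.1845e-01 × 1.903 = 0.4157.
θ_4 = arcsin 0.4157 = 24.56°.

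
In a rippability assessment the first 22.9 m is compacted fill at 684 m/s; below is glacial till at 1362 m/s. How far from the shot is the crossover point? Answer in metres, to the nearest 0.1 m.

79.6 m

θ_c = arcsin(684/1362) = 30.15°, so cos θ_c = 0.8647 and tᵢ = 2h cos θ_c/V₁ = 0.0579 s.
At crossover x/V₁ = x/V₂ + tᵢ ⇒ x = tᵢ/(1/V₁ − 1/V₂) = 0.05790/(1.4620e-03 − 7.3421e-04) = 79.56 m.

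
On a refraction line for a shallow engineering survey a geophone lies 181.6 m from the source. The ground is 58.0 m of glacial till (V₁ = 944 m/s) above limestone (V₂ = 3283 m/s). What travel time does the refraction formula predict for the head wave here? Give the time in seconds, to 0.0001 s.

t = x/V₂ + 2h·√(V₂²−V₁²)/(V₁V₂).
√(V₂²−V₁²) = √(3283²−944²) = 3144.4 m/s; delay term = 2·58.0·3144.4/(944·3283) = 0.11769 s.
t = 181.6/3283 + 0.11769 = 0.17301 s.

0.1730 s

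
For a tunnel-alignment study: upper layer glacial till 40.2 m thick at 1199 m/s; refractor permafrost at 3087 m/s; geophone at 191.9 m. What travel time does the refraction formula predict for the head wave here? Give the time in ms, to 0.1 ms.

t = x/V₂ + 2h·√(V₂²−V₁²)/(V₁V₂).
√(V₂²−V₁²) = √(3087²−1199²) = 2844.6 m/s; delay term = 2·40.2·2844.6/(1199·3087) = 0.06179 s.
t = 191.9/3087 + 0.06179 = 0.12396 s.

124.0 ms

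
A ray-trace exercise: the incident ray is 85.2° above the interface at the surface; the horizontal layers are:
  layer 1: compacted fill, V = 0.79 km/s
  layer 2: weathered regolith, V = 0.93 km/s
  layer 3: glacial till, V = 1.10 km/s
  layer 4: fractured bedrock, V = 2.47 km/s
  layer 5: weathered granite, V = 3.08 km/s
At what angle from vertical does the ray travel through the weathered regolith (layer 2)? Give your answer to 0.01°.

5.65°

From the normal: θ₁ = 90° − 85.2° = 4.8°.
Snell's law across each interface conserves sin θ / V, so sin θ_2 = V_2·sin θ₁/V₁.
sin θ_2 = 0.93 × sin 4.8° / 0.79 = 0.0985.
θ_2 = arcsin 0.0985 = 5.65°.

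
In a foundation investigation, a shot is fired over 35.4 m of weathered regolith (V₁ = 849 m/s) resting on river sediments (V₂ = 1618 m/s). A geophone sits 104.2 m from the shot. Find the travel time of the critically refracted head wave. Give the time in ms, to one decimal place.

θ_c = arcsin(V₁/V₂) = arcsin(849/1618) = 31.65°, cos θ_c = 0.8513.
Intercept time tᵢ = 2h cos θ_c / V₁ = 2·35.4·0.8513/849 = 0.07099 s.
t = x/V₂ + tᵢ = 104.2/1618 + 0.07099 = 0.13539 s.

135.4 ms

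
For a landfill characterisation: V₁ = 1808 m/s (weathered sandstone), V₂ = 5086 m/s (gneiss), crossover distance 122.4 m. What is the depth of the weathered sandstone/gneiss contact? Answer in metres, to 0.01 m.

42.20 m

h = (x_cross/2)·√((V₂−V₁)/(V₂+V₁)).
(V₂−V₁)/(V₂+V₁) = (5086−1808)/(5086+1808) = 0.4755; √ = 0.6896.
h = (122.4/2)·0.6896 = 42.20 m.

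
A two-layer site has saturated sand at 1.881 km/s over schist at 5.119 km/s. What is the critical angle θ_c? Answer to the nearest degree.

Critical incidence: sin θ_c = V₁/V₂ = 1.881/5.119 = 0.3675.
θ_c = arcsin 0.3675 = 21.56°.

22°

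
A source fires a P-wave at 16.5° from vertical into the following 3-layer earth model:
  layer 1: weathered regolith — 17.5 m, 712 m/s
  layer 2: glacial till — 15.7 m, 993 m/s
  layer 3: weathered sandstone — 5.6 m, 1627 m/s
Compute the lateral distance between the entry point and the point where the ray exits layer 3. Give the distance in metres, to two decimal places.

Ray parameter p = sin 16.5° / 712 m/s = 3.9890e-04 s/m.
Layer 1: θ = 16.50°; offset = 17.5·tan 16.50° = 5.1837 m.
Layer 2: sin θ = p·993 = 0.3961 → θ = 23.33°; offset = 15.7·tan 23.33° = 6.7728 m.
Layer 3: sin θ = p·1627 = 0.6490 → θ = 40.47°; offset = 5.6·tan 40.47° = 4.7772 m.
Total horizontal offset = 16.7338 m.

16.73 m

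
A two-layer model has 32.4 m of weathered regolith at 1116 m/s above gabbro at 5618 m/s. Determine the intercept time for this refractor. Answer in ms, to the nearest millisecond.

57 ms

tᵢ = 2h·√(V₂²−V₁²)/(V₁V₂).
√(V₂²−V₁²) = √(5618²−1116²) = 5506.0 m/s.
tᵢ = 2·32.4·5506.0/(1116·5618) = 0.05691 s.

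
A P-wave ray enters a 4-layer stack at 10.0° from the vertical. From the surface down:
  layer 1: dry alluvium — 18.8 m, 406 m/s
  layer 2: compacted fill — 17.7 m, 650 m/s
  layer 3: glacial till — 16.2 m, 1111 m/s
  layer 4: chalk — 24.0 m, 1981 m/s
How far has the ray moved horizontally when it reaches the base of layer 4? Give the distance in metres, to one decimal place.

p = sin θ₁/V₁ = sin 10.0°/406 = 4.2770e-04 s/m is conserved through the stack.
Layer 1: θ = 10.00°; offset = 18.8·tan 10.00° = 3.315 m.
Layer 2: sin θ = p·650 = 0.2780 → θ = 16.14°; offset = 17.7·tan 16.14° = 5.123 m.
Layer 3: sin θ = p·1111 = 0.4752 → θ = 28.37°; offset = 16.2·tan 28.37° = 8.749 m.
Layer 4: sin θ = p·1981 = 0.8473 → θ = 57.92°; offset = 24.0·tan 57.92° = 38.285 m.
Total horizontal offset = 55.471 m.

55.5 m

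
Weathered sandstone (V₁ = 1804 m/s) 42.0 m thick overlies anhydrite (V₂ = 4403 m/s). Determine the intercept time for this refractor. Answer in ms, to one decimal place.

θ_c = arcsin(V₁/V₂) = arcsin(1804/4403) = 24.19°; cos θ_c = 0.9122.
tᵢ = 2h·cos θ_c / V₁ = 2·42.0·0.9122 / 1804 = 0.04248 s.

42.5 ms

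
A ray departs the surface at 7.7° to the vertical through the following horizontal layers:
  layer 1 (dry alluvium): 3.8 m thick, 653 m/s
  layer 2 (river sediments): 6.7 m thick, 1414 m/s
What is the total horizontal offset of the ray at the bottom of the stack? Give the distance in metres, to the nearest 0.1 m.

p = sin θ₁/V₁ = sin 7.7°/653 = 2.0519e-04 s/m is conserved through the stack.
Layer 1: θ = 7.70°; offset = 3.8·tan 7.70° = 0.514 m.
Layer 2: sin θ = p·1414 = 0.2901 → θ = 16.87°; offset = 6.7·tan 16.87° = 2.031 m.
Summing the layer offsets gives 2.545 m.

2.5 m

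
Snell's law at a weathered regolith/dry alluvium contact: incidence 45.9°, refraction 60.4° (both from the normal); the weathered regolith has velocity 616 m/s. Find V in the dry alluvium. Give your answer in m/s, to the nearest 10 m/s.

750 m/s

sin 45.9° = 0.7181; sin 60.4° = 0.8695.
V₂ = V₁·(sin θ₂/sin θ₁) = 616·(0.8695/0.7181) = 745.84 m/s.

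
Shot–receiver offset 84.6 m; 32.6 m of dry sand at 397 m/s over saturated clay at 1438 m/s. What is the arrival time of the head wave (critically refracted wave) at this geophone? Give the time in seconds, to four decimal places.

0.2167 s

t = x/V₂ + 2h·√(V₂²−V₁²)/(V₁V₂).
√(V₂²−V₁²) = √(1438²−397²) = 1382.1 m/s; delay term = 2·32.6·1382.1/(397·1438) = 0.15785 s.
t = 84.6/1438 + 0.15785 = 0.21668 s.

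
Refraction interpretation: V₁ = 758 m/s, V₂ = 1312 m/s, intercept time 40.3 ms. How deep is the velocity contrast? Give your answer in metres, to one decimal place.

18.7 m

θ_c = arcsin(758/1312) = 35.29°; cos θ_c = 0.8162.
tᵢ = 2h cos θ_c/V₁ ⇒ h = tᵢ·V₁/(2 cos θ_c) = 0.0403·758/(2·0.8162) = 18.71 m.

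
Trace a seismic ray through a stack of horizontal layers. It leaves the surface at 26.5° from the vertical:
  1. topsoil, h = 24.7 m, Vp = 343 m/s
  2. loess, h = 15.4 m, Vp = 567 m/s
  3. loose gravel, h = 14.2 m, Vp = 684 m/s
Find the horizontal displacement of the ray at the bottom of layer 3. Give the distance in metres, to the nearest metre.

Apply Snell's law at each interface; in layer i the horizontal offset is hᵢ·tan θᵢ.
Layer 1: θ = 26.50°; offset = 24.7·tan 26.50° = 12.315 m.
Layer 2: sin θ = 567·sin 26.5°/343 = 0.7376, θ = 47.53°; offset = 15.4·tan 47.53° = 16.822 m.
Layer 3: sin θ = 684·sin 26.5°/343 = 0.8898, θ = 62.85°; offset = 14.2·tan 62.85° = 27.686 m.
Σ offsets = 56.823 m.

57 m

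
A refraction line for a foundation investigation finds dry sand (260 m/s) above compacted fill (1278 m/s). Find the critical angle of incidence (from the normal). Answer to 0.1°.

At critical incidence the refracted ray runs along the interface (θ₂ = 90°), so sin θ_c = V₁/V₂.
θ_c = arcsin(260/1278) = arcsin 0.2034 = 11.74°.

11.7°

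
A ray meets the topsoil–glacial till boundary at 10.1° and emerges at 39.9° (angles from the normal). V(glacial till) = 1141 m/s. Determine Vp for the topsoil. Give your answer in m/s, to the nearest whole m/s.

312 m/s

Snell's law: sin 10.1°/V₁ = sin 39.9°/V₂.
V₁ = V₂·sin 10.1°/sin 39.9° = 1141 × 0.2734 = 311.94 m/s.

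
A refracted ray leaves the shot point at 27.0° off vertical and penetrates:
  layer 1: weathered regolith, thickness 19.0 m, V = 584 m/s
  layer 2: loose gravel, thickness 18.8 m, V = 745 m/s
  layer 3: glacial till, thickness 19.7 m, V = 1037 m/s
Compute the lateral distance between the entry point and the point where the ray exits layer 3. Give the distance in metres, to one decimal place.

Apply Snell's law at each interface; in layer i the horizontal offset is hᵢ·tan θᵢ.
Layer 1: θ = 27.00°; offset = 19.0·tan 27.00° = 9.681 m.
Layer 2: sin θ = 745·sin 27.0°/584 = 0.5791, θ = 35.39°; offset = 18.8·tan 35.39° = 13.356 m.
Layer 3: sin θ = 1037·sin 27.0°/584 = 0.8061, θ = 53.72°; offset = 19.7·tan 53.72° = 26.839 m.
Summing the layer offsets gives 49.876 m.

49.9 m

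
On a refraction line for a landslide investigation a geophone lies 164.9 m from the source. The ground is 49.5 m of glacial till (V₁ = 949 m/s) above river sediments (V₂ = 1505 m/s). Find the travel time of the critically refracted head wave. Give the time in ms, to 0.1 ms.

190.5 ms

θ_c = arcsin(V₁/V₂) = arcsin(949/1505) = 39.09°, cos θ_c = 0.7761.
Intercept time tᵢ = 2h cos θ_c / V₁ = 2·49.5·0.7761/949 = 0.08097 s.
t = x/V₂ + tᵢ = 164.9/1505 + 0.08097 = 0.19053 s.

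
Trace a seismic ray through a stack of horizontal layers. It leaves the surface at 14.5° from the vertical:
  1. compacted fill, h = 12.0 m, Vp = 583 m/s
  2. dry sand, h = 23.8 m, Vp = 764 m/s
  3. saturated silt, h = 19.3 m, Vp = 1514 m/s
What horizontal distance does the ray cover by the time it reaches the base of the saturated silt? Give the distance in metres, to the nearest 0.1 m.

27.9 m

Apply Snell's law at each interface; in layer i the horizontal offset is hᵢ·tan θᵢ.
Layer 1: θ = 14.50°; offset = 12.0·tan 14.50° = 3.103 m.
Layer 2: sin θ = 764·sin 14.5°/583 = 0.3281, θ = 19.15°; offset = 23.8·tan 19.15° = 8.267 m.
Layer 3: sin θ = 1514·sin 14.5°/583 = 0.6502, θ = 40.56°; offset = 19.3·tan 40.56° = 16.517 m.
Total horizontal offset = 27.888 m.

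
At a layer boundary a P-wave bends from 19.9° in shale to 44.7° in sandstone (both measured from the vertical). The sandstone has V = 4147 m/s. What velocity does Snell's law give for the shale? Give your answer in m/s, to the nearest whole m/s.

2007 m/s

sin 19.9° = 0.3404; sin 44.7° = 0.7034.
V₁ = V₂·(sin θ₁/sin θ₂) = 4147·(0.3404/0.7034) = 2006.77 m/s.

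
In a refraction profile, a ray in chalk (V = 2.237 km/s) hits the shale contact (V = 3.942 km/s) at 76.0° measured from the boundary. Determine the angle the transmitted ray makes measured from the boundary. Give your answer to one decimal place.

64.8°

Convert to the normal: θ₁ = 90° − 76.0° = 14.0°.
sin θ₁/V₁ = sin θ₂/V₂ ⇒ sin θ₂ = 3.942·sin 14.0°/2.237 = 3.942·0.2419/2.237 = 0.4263.
θ₂ = sin⁻¹(0.4263) = 25.23° (from vertical).
From the interface: 90° − 25.23° = 64.77°.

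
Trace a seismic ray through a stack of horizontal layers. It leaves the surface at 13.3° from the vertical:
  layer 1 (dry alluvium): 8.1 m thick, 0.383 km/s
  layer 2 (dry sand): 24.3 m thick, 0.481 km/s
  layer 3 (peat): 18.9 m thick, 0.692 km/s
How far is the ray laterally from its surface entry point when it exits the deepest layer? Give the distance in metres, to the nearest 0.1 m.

17.9 m

p = sin θ₁/V₁ = sin 13.3°/0.383 = 6.0065e-01 s/km is conserved through the stack.
Layer 1: θ = 13.30°; offset = 8.1·tan 13.30° = 1.915 m.
Layer 2: sin θ = p·0.481 = 0.2889 → θ = 16.79°; offset = 24.3·tan 16.79° = 7.333 m.
Layer 3: sin θ = p·0.692 = 0.4157 → θ = 24.56°; offset = 18.9·tan 24.56° = 8.637 m.
Summing the layer offsets gives 17.885 m.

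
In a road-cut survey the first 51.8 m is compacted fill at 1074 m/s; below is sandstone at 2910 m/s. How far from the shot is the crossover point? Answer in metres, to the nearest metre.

153 m

x_cross = 2h·√((V₂+V₁)/(V₂−V₁)).
(V₂+V₁)/(V₂−V₁) = (2910+1074)/(2910−1074) = 2.1699; √ = 1.4731.
x_cross = 2·51.8·1.4731 = 152.61 m.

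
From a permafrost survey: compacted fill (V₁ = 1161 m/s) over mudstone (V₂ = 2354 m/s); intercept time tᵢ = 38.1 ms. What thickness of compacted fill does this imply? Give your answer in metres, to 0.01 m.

h = tᵢ·V₁·V₂ / (2·√(V₂²−V₁²)).
√(V₂²−V₁²) = √(2354² − 1161²) = 2047.8 m/s.
h = 0.0381 s × 1161 × 2354 / (2 × 2047.8) = 25.42 m.

25.42 m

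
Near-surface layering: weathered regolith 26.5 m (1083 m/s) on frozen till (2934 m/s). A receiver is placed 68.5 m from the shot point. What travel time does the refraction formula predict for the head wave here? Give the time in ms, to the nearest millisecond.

θ_c = arcsin(V₁/V₂) = arcsin(1083/2934) = 21.66°, cos θ_c = 0.9294.
Intercept time tᵢ = 2h cos θ_c / V₁ = 2·26.5·0.9294/1083 = 0.04548 s.
t = x/V₂ + tᵢ = 68.5/2934 + 0.04548 = 0.06883 s.

69 ms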